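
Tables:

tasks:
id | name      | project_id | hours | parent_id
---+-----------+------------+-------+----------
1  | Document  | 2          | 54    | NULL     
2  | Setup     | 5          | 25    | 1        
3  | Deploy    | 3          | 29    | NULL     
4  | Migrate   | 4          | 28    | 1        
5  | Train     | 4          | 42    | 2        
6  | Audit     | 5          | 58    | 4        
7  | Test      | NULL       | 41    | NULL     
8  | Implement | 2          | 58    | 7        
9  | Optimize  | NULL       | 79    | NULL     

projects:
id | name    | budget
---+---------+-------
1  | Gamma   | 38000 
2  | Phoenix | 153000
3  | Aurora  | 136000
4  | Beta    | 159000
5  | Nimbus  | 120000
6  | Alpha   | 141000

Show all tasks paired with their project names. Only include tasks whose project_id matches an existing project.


INNER JOIN keeps only tasks rows whose project_id matches an id in projects. Walk through each task:
  - task 1 (Document): project_id=2 -> matches Phoenix
  - task 2 (Setup): project_id=5 -> matches Nimbus
  - task 3 (Deploy): project_id=3 -> matches Aurora
  - task 4 (Migrate): project_id=4 -> matches Beta
  - task 5 (Train): project_id=4 -> matches Beta
  - task 6 (Audit): project_id=5 -> matches Nimbus
  - task 7 (Test): project_id=NULL, no match -> dropped
  - task 8 (Implement): project_id=2 -> matches Phoenix
  - task 9 (Optimize): project_id=NULL, no match -> dropped
So 2 of 9 rows are dropped.

SQL:
SELECT a.name, b.name AS project
FROM tasks a
INNER JOIN projects b ON a.project_id = b.id

Result:
name      | project
----------+--------
Document  | Phoenix
Setup     | Nimbus 
Deploy    | Aurora 
Migrate   | Beta   
Train     | Beta   
Audit     | Nimbus 
Implement | Phoenix


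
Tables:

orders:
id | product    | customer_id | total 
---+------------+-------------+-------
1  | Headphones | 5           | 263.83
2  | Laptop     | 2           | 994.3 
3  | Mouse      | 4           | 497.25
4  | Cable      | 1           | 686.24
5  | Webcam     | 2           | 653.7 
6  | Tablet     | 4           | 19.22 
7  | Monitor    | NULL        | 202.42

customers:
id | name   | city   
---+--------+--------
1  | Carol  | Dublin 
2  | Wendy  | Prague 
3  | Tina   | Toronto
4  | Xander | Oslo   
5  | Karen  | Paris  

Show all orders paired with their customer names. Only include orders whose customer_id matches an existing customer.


INNER JOIN keeps only orders rows whose customer_id matches an id in customers. Walk through each order:
  - order 1 (Headphones): customer_id=5 -> matches Karen
  - order 2 (Laptop): customer_id=2 -> matches Wendy
  - order 3 (Mouse): customer_id=4 -> matches Xander
  - order 4 (Cable): customer_id=1 -> matches Carol
  - order 5 (Webcam): customer_id=2 -> matches Wendy
  - order 6 (Tablet): customer_id=4 -> matches Xander
  - order 7 (Monitor): customer_id=NULL, no match -> dropped
So 1 of 7 rows is dropped.

SQL:
SELECT a.product, b.name AS customer
FROM orders a
INNER JOIN customers b ON a.customer_id = b.id

Result:
product    | customer
-----------+---------
Headphones | Karen   
Laptop     | Wendy   
Mouse      | Xander  
Cable      | Carol   
Webcam     | Wendy   
Tablet     | Xander  


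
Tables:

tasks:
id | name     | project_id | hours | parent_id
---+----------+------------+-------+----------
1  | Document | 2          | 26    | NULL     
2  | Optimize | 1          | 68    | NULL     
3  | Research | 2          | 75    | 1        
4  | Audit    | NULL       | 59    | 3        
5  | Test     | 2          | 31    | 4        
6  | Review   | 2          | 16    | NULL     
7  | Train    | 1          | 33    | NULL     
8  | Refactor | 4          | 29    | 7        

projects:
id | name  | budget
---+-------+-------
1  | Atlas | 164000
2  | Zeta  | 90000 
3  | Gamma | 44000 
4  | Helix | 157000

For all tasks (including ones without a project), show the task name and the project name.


LEFT JOIN keeps every row from tasks (the left table); where project_id has no match in projects, the project columns become NULL. Walk through each task:
  - task 1 (Document): project_id=2 -> matches Zeta
  - task 2 (Optimize): project_id=1 -> matches Atlas
  - task 3 (Research): project_id=2 -> matches Zeta
  - task 4 (Audit): project_id=NULL, no match -> kept with NULL
  - task 5 (Test): project_id=2 -> matches Zeta
  - task 6 (Review): project_id=2 -> matches Zeta
  - task 7 (Train): project_id=1 -> matches Atlas
  - task 8 (Refactor): project_id=4 -> matches Helix
All 8 rows appear; 1 has NULL project.

SQL:
SELECT a.name, b.name AS project
FROM tasks a
LEFT JOIN projects b ON a.project_id = b.id

Result:
name     | project
---------+--------
Document | Zeta   
Optimize | Atlas  
Research | Zeta   
Audit    | NULL   
Test     | Zeta   
Review   | Zeta   
Train    | Atlas  
Refactor | Helix  


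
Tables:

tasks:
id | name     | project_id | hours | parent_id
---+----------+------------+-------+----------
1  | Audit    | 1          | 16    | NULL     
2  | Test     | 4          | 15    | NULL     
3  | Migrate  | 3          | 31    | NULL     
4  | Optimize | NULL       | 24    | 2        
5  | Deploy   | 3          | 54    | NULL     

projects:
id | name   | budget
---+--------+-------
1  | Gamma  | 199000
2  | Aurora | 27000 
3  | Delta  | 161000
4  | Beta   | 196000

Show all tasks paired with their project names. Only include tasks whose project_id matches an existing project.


INNER JOIN keeps only tasks rows whose project_id matches an id in projects. Walk through each task:
  - task 1 (Audit): project_id=1 -> matches Gamma
  - task 2 (Test): project_id=4 -> matches Beta
  - task 3 (Migrate): project_id=3 -> matches Delta
  - task 4 (Optimize): project_id=NULL, no match -> dropped
  - task 5 (Deploy): project_id=3 -> matches Delta
So 1 of 5 rows is dropped.

SQL:
SELECT a.name, b.name AS project
FROM tasks a
INNER JOIN projects b ON a.project_id = b.id

Result:
name    | project
--------+--------
Audit   | Gamma  
Test    | Beta   
Migrate | Delta  
Deploy  | Delta  


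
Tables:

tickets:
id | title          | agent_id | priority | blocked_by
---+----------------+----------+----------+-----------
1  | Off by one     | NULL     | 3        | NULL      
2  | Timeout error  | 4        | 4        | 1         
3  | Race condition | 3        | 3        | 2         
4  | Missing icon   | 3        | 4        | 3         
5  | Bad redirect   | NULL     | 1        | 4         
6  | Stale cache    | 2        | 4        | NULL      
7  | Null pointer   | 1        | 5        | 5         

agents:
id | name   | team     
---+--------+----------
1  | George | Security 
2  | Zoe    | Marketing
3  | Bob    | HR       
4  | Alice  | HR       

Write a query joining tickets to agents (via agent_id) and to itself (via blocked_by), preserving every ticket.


Two LEFT JOINs from the same base table tickets: one to agents via agent_id, one to tickets itself via blocked_by. Both are LEFT so every ticket is preserved.
Match against agents:
  - ticket 1 (Off by one): agent_id=NULL, no match -> kept with NULL
  - ticket 2 (Timeout error): agent_id=4 -> matches Alice
  - ticket 3 (Race condition): agent_id=3 -> matches Bob
  - ticket 4 (Missing icon): agent_id=3 -> matches Bob
  - ticket 5 (Bad redirect): agent_id=NULL, no match -> kept with NULL
  - ticket 6 (Stale cache): agent_id=2 -> matches Zoe
  - ticket 7 (Null pointer): agent_id=1 -> matches George
Match against tickets (self):
  - ticket 1 (Off by one): blocked_by=NULL -> NULL
  - ticket 2 (Timeout error): blocked_by=1 -> Off by one
  - ticket 3 (Race condition): blocked_by=2 -> Timeout error
  - ticket 4 (Missing icon): blocked_by=3 -> Race condition
  - ticket 5 (Bad redirect): blocked_by=4 -> Missing icon
  - ticket 6 (Stale cache): blocked_by=NULL -> NULL
  - ticket 7 (Null pointer): blocked_by=5 -> Bad redirect

SQL:
SELECT a.title, b.name AS agent, c.title AS blocked_by
FROM tickets a
LEFT JOIN agents b ON a.agent_id = b.id
LEFT JOIN tickets c ON a.blocked_by = c.id

Result:
title          | agent  | blocked_by    
---------------+--------+---------------
Off by one     | NULL   | NULL          
Timeout error  | Alice  | Off by one    
Race condition | Bob    | Timeout error 
Missing icon   | Bob    | Race condition
Bad redirect   | NULL   | Missing icon  
Stale cache    | Zoe    | NULL          
Null pointer   | George | Bad redirect  


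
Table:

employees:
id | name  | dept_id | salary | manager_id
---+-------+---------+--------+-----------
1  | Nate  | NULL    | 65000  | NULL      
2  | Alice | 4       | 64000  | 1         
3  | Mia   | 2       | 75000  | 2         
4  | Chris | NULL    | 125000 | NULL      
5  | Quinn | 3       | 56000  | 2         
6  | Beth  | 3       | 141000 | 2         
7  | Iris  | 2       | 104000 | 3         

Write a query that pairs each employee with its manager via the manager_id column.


This is a self-join: employees is joined to a second copy of itself, matching each row's manager_id to another row's id. Use LEFT JOIN so rows with manager_id=NULL are kept.
  - employee 1 (Nate): manager_id=NULL -> NULL
  - employee 2 (Alice): manager_id=1 -> Nate
  - employee 3 (Mia): manager_id=2 -> Alice
  - employee 4 (Chris): manager_id=NULL -> NULL
  - employee 5 (Quinn): manager_id=2 -> Alice
  - employee 6 (Beth): manager_id=2 -> Alice
  - employee 7 (Iris): manager_id=3 -> Mia

SQL:
SELECT a.name AS item, b.name AS manager
FROM employees a
LEFT JOIN employees b ON a.manager_id = b.id

Result:
item  | manager
------+--------
Nate  | NULL   
Alice | Nate   
Mia   | Alice  
Chris | NULL   
Quinn | Alice  
Beth  | Alice  
Iris  | Mia    


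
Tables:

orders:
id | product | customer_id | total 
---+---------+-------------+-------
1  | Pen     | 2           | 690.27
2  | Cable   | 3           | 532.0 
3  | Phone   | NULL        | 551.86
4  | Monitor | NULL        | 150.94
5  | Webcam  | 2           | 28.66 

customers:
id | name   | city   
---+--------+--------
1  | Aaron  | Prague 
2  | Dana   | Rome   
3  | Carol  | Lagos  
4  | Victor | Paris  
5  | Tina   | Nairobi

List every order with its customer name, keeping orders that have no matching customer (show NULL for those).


LEFT JOIN keeps every row from orders (the left table); where customer_id has no match in customers, the customer columns become NULL. Walk through each order:
  - order 1 (Pen): customer_id=2 -> matches Dana
  - order 2 (Cable): customer_id=3 -> matches Carol
  - order 3 (Phone): customer_id=NULL, no match -> kept with NULL
  - order 4 (Monitor): customer_id=NULL, no match -> kept with NULL
  - order 5 (Webcam): customer_id=2 -> matches Dana
All 5 rows appear; 2 have NULL customer.

SQL:
SELECT a.product, b.name AS customer
FROM orders a
LEFT JOIN customers b ON a.customer_id = b.id

Result:
product | customer
--------+---------
Pen     | Dana    
Cable   | Carol   
Phone   | NULL    
Monitor | NULL    
Webcam  | Dana    


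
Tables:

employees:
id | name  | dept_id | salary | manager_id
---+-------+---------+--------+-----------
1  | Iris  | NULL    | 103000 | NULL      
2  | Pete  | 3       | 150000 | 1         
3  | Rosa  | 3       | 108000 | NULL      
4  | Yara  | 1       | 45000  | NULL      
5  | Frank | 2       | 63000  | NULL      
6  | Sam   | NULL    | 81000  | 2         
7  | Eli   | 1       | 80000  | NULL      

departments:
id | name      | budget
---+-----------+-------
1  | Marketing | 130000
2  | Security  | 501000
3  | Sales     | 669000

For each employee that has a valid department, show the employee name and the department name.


INNER JOIN keeps only employees rows whose dept_id matches an id in departments. Walk through each employee:
  - employee 1 (Iris): dept_id=NULL, no match -> dropped
  - employee 2 (Pete): dept_id=3 -> matches Sales
  - employee 3 (Rosa): dept_id=3 -> matches Sales
  - employee 4 (Yara): dept_id=1 -> matches Marketing
  - employee 5 (Frank): dept_id=2 -> matches Security
  - employee 6 (Sam): dept_id=NULL, no match -> dropped
  - employee 7 (Eli): dept_id=1 -> matches Marketing
So 2 of 7 rows are dropped.

SQL:
SELECT a.name, b.name AS department
FROM employees a
INNER JOIN departments b ON a.dept_id = b.id

Result:
name  | department
------+-----------
Pete  | Sales     
Rosa  | Sales     
Yara  | Marketing 
Frank | Security  
Eli   | Marketing 


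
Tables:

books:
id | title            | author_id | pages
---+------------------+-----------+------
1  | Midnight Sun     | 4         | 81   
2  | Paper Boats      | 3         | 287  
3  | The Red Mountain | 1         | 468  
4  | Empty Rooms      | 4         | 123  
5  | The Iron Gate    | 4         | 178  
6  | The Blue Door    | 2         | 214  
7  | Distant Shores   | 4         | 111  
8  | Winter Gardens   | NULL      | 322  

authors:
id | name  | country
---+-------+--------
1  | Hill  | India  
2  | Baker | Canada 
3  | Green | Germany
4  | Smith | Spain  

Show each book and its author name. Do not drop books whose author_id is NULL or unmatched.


LEFT JOIN keeps every row from books (the left table); where author_id has no match in authors, the author columns become NULL. Walk through each book:
  - book 1 (Midnight Sun): author_id=4 -> matches Smith
  - book 2 (Paper Boats): author_id=3 -> matches Green
  - book 3 (The Red Mountain): author_id=1 -> matches Hill
  - book 4 (Empty Rooms): author_id=4 -> matches Smith
  - book 5 (The Iron Gate): author_id=4 -> matches Smith
  - book 6 (The Blue Door): author_id=2 -> matches Baker
  - book 7 (Distant Shores): author_id=4 -> matches Smith
  - book 8 (Winter Gardens): author_id=NULL, no match -> kept with NULL
All 8 rows appear; 1 has NULL author.

SQL:
SELECT a.title, b.name AS author
FROM books a
LEFT JOIN authors b ON a.author_id = b.id

Result:
title            | author
-----------------+-------
Midnight Sun     | Smith 
Paper Boats      | Green 
The Red Mountain | Hill  
Empty Rooms      | Smith 
The Iron Gate    | Smith 
The Blue Door    | Baker 
Distant Shores   | Smith 
Winter Gardens   | NULL  


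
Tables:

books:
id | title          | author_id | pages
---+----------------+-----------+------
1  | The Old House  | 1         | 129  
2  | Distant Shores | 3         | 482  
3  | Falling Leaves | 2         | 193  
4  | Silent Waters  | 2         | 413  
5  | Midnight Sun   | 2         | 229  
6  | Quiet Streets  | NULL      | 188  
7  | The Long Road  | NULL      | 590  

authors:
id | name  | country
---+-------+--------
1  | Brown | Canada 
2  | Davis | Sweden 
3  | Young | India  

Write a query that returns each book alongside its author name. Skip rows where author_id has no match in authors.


INNER JOIN keeps only books rows whose author_id matches an id in authors. Walk through each book:
  - book 1 (The Old House): author_id=1 -> matches Brown
  - book 2 (Distant Shores): author_id=3 -> matches Young
  - book 3 (Falling Leaves): author_id=2 -> matches Davis
  - book 4 (Silent Waters): author_id=2 -> matches Davis
  - book 5 (Midnight Sun): author_id=2 -> matches Davis
  - book 6 (Quiet Streets): author_id=NULL, no match -> dropped
  - book 7 (The Long Road): author_id=NULL, no match -> dropped
So 2 of 7 rows are dropped.

SQL:
SELECT a.title, b.name AS author
FROM books a
INNER JOIN authors b ON a.author_id = b.id

Result:
title          | author
---------------+-------
The Old House  | Brown 
Distant Shores | Young 
Falling Leaves | Davis 
Silent Waters  | Davis 
Midnight Sun   | Davis 


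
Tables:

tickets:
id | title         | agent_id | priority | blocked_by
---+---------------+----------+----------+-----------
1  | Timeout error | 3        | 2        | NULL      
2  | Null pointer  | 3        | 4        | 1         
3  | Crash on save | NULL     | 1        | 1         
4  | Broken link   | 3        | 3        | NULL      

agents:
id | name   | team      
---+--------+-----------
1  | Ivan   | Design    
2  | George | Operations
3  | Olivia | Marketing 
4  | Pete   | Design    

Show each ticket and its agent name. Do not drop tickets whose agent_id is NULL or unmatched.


LEFT JOIN keeps every row from tickets (the left table); where agent_id has no match in agents, the agent columns become NULL. Walk through each ticket:
  - ticket 1 (Timeout error): agent_id=3 -> matches Olivia
  - ticket 2 (Null pointer): agent_id=3 -> matches Olivia
  - ticket 3 (Crash on save): agent_id=NULL, no match -> kept with NULL
  - ticket 4 (Broken link): agent_id=3 -> matches Olivia
All 4 rows appear; 1 has NULL agent.

SQL:
SELECT a.title, b.name AS agent
FROM tickets a
LEFT JOIN agents b ON a.agent_id = b.id

Result:
title         | agent 
--------------+-------
Timeout error | Olivia
Null pointer  | Olivia
Crash on save | NULL  
Broken link   | Olivia


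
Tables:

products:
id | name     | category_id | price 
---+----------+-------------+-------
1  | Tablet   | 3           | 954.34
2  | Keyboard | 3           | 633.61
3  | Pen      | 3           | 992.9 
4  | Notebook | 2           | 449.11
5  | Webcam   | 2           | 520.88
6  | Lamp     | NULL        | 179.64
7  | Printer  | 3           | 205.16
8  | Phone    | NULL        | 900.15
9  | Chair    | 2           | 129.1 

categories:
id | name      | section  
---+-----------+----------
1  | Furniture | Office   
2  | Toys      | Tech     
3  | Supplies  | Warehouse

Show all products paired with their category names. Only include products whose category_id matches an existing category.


INNER JOIN keeps only products rows whose category_id matches an id in categories. Walk through each product:
  - product 1 (Tablet): category_id=3 -> matches Supplies
  - product 2 (Keyboard): category_id=3 -> matches Supplies
  - product 3 (Pen): category_id=3 -> matches Supplies
  - product 4 (Notebook): category_id=2 -> matches Toys
  - product 5 (Webcam): category_id=2 -> matches Toys
  - product 6 (Lamp): category_id=NULL, no match -> dropped
  - product 7 (Printer): category_id=3 -> matches Supplies
  - product 8 (Phone): category_id=NULL, no match -> dropped
  - product 9 (Chair): category_id=2 -> matches Toys
So 2 of 9 rows are dropped.

SQL:
SELECT a.name, b.name AS category
FROM products a
INNER JOIN categories b ON a.category_id = b.id

Result:
name     | category
---------+---------
Tablet   | Supplies
Keyboard | Supplies
Pen      | Supplies
Notebook | Toys    
Webcam   | Toys    
Printer  | Supplies
Chair    | Toys    


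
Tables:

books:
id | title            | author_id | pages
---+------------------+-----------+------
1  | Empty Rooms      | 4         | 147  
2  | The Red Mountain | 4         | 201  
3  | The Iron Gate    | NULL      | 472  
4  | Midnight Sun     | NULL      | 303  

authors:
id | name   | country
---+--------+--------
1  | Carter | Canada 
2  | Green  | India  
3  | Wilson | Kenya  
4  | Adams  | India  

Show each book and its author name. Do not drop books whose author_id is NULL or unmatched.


LEFT JOIN keeps every row from books (the left table); where author_id has no match in authors, the author columns become NULL. Walk through each book:
  - book 1 (Empty Rooms): author_id=4 -> matches Adams
  - book 2 (The Red Mountain): author_id=4 -> matches Adams
  - book 3 (The Iron Gate): author_id=NULL, no match -> kept with NULL
  - book 4 (Midnight Sun): author_id=NULL, no match -> kept with NULL
All 4 rows appear; 2 have NULL author.

SQL:
SELECT a.title, b.name AS author
FROM books a
LEFT JOIN authors b ON a.author_id = b.id

Result:
title            | author
-----------------+-------
Empty Rooms      | Adams 
The Red Mountain | Adams 
The Iron Gate    | NULL  
Midnight Sun     | NULL  


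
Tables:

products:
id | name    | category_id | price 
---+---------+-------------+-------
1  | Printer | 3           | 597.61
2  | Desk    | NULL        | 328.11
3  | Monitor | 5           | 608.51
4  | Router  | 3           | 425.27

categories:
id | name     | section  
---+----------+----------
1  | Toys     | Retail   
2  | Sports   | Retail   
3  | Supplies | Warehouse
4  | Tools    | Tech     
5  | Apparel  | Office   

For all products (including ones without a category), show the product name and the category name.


LEFT JOIN keeps every row from products (the left table); where category_id has no match in categories, the category columns become NULL. Walk through each product:
  - product 1 (Printer): category_id=3 -> matches Supplies
  - product 2 (Desk): category_id=NULL, no match -> kept with NULL
  - product 3 (Monitor): category_id=5 -> matches Apparel
  - product 4 (Router): category_id=3 -> matches Supplies
All 4 rows appear; 1 has NULL category.

SQL:
SELECT a.name, b.name AS category
FROM products a
LEFT JOIN categories b ON a.category_id = b.id

Result:
name    | category
--------+---------
Printer | Supplies
Desk    | NULL    
Monitor | Apparel 
Router  | Supplies


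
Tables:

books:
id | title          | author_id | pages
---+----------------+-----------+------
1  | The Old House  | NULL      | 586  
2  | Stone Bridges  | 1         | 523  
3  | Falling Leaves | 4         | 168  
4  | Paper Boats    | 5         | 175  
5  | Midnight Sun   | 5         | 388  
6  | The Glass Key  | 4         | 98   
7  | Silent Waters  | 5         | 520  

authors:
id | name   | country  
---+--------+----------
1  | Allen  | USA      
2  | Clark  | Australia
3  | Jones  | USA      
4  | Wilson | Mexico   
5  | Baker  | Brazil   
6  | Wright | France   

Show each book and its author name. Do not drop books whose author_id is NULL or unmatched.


LEFT JOIN keeps every row from books (the left table); where author_id has no match in authors, the author columns become NULL. Walk through each book:
  - book 1 (The Old House): author_id=NULL, no match -> kept with NULL
  - book 2 (Stone Bridges): author_id=1 -> matches Allen
  - book 3 (Falling Leaves): author_id=4 -> matches Wilson
  - book 4 (Paper Boats): author_id=5 -> matches Baker
  - book 5 (Midnight Sun): author_id=5 -> matches Baker
  - book 6 (The Glass Key): author_id=4 -> matches Wilson
  - book 7 (Silent Waters): author_id=5 -> matches Baker
All 7 rows appear; 1 has NULL author.

SQL:
SELECT a.title, b.name AS author
FROM books a
LEFT JOIN authors b ON a.author_id = b.id

Result:
title          | author
---------------+-------
The Old House  | NULL  
Stone Bridges  | Allen 
Falling Leaves | Wilson
Paper Boats    | Baker 
Midnight Sun   | Baker 
The Glass Key  | Wilson
Silent Waters  | Baker 


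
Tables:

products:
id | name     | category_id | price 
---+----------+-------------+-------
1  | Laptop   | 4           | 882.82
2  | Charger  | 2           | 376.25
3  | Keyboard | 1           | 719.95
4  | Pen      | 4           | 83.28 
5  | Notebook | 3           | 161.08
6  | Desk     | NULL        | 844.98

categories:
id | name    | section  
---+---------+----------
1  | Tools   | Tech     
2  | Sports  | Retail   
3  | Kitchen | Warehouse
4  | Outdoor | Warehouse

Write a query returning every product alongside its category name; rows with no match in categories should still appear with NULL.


LEFT JOIN keeps every row from products (the left table); where category_id has no match in categories, the category columns become NULL. Walk through each product:
  - product 1 (Laptop): category_id=4 -> matches Outdoor
  - product 2 (Charger): category_id=2 -> matches Sports
  - product 3 (Keyboard): category_id=1 -> matches Tools
  - product 4 (Pen): category_id=4 -> matches Outdoor
  - product 5 (Notebook): category_id=3 -> matches Kitchen
  - product 6 (Desk): category_id=NULL, no match -> kept with NULL
All 6 rows appear; 1 has NULL category.

SQL:
SELECT a.name, b.name AS category
FROM products a
LEFT JOIN categories b ON a.category_id = b.id

Result:
name     | category
---------+---------
Laptop   | Outdoor 
Charger  | Sports  
Keyboard | Tools   
Pen      | Outdoor 
Notebook | Kitchen 
Desk     | NULL    


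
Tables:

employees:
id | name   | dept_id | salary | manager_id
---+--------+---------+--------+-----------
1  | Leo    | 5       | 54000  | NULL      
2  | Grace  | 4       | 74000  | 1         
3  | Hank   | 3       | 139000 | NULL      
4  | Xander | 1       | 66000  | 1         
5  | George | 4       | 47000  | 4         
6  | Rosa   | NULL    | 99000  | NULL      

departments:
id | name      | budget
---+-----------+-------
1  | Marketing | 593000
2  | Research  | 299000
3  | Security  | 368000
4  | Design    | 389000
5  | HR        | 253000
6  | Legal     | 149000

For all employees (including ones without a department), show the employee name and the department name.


LEFT JOIN keeps every row from employees (the left table); where dept_id has no match in departments, the department columns become NULL. Walk through each employee:
  - employee 1 (Leo): dept_id=5 -> matches HR
  - employee 2 (Grace): dept_id=4 -> matches Design
  - employee 3 (Hank): dept_id=3 -> matches Security
  - employee 4 (Xander): dept_id=1 -> matches Marketing
  - employee 5 (George): dept_id=4 -> matches Design
  - employee 6 (Rosa): dept_id=NULL, no match -> kept with NULL
All 6 rows appear; 1 has NULL department.

SQL:
SELECT a.name, b.name AS department
FROM employees a
LEFT JOIN departments b ON a.dept_id = b.id

Result:
name   | department
-------+-----------
Leo    | HR        
Grace  | Design    
Hank   | Security  
Xander | Marketing 
George | Design    
Rosa   | NULL      


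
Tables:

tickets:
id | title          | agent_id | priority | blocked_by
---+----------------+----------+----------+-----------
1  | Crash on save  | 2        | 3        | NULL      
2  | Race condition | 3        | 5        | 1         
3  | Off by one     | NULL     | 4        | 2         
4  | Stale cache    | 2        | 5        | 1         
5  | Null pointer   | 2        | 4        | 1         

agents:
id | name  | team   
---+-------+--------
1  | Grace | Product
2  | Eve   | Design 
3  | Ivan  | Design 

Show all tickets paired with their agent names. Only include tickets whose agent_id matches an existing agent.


INNER JOIN keeps only tickets rows whose agent_id matches an id in agents. Walk through each ticket:
  - ticket 1 (Crash on save): agent_id=2 -> matches Eve
  - ticket 2 (Race condition): agent_id=3 -> matches Ivan
  - ticket 3 (Off by one): agent_id=NULL, no match -> dropped
  - ticket 4 (Stale cache): agent_id=2 -> matches Eve
  - ticket 5 (Null pointer): agent_id=2 -> matches Eve
So 1 of 5 rows is dropped.

SQL:
SELECT a.title, b.name AS agent
FROM tickets a
INNER JOIN agents b ON a.agent_id = b.id

Result:
title          | agent
---------------+------
Crash on save  | Eve  
Race condition | Ivan 
Stale cache    | Eve  
Null pointer   | Eve  


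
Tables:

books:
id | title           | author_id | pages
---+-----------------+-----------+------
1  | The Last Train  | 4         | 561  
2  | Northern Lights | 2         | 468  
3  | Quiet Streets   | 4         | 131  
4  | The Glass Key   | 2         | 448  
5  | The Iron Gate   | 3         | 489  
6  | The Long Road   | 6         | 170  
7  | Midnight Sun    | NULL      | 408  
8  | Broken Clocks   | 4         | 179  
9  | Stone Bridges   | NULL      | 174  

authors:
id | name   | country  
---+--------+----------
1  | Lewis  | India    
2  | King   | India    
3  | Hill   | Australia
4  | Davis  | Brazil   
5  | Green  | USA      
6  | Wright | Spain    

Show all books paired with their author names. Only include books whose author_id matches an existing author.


INNER JOIN keeps only books rows whose author_id matches an id in authors. Walk through each book:
  - book 1 (The Last Train): author_id=4 -> matches Davis
  - book 2 (Northern Lights): author_id=2 -> matches King
  - book 3 (Quiet Streets): author_id=4 -> matches Davis
  - book 4 (The Glass Key): author_id=2 -> matches King
  - book 5 (The Iron Gate): author_id=3 -> matches Hill
  - book 6 (The Long Road): author_id=6 -> matches Wright
  - book 7 (Midnight Sun): author_id=NULL, no match -> dropped
  - book 8 (Broken Clocks): author_id=4 -> matches Davis
  - book 9 (Stone Bridges): author_id=NULL, no match -> dropped
So 2 of 9 rows are dropped.

SQL:
SELECT a.title, b.name AS author
FROM books a
INNER JOIN authors b ON a.author_id = b.id

Result:
title           | author
----------------+-------
The Last Train  | Davis 
Northern Lights | King  
Quiet Streets   | Davis 
The Glass Key   | King  
The Iron Gate   | Hill  
The Long Road   | Wright
Broken Clocks   | Davis 


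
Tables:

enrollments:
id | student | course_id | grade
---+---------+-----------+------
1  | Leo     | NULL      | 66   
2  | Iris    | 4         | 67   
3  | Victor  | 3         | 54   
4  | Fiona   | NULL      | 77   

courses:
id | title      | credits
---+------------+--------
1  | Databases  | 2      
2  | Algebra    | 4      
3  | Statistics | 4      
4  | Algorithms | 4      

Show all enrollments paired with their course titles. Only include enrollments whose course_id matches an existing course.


INNER JOIN keeps only enrollments rows whose course_id matches an id in courses. Walk through each enrollment:
  - enrollment 1 (Leo): course_id=NULL, no match -> dropped
  - enrollment 2 (Iris): course_id=4 -> matches Algorithms
  - enrollment 3 (Victor): course_id=3 -> matches Statistics
  - enrollment 4 (Fiona): course_id=NULL, no match -> dropped
So 2 of 4 rows are dropped.

SQL:
SELECT a.student, b.title AS course
FROM enrollments a
INNER JOIN courses b ON a.course_id = b.id

Result:
student | course    
--------+-----------
Iris    | Algorithms
Victor  | Statistics


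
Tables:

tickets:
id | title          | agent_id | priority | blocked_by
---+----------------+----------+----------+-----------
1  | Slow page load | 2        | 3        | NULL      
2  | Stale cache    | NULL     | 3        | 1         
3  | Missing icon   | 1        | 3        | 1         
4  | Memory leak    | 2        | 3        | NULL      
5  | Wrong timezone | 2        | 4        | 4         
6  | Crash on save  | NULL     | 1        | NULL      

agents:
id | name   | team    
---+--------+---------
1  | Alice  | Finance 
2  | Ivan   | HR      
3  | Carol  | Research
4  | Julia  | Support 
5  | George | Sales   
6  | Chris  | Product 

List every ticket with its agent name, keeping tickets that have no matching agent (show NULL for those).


LEFT JOIN keeps every row from tickets (the left table); where agent_id has no match in agents, the agent columns become NULL. Walk through each ticket:
  - ticket 1 (Slow page load): agent_id=2 -> matches Ivan
  - ticket 2 (Stale cache): agent_id=NULL, no match -> kept with NULL
  - ticket 3 (Missing icon): agent_id=1 -> matches Alice
  - ticket 4 (Memory leak): agent_id=2 -> matches Ivan
  - ticket 5 (Wrong timezone): agent_id=2 -> matches Ivan
  - ticket 6 (Crash on save): agent_id=NULL, no match -> kept with NULL
All 6 rows appear; 2 have NULL agent.

SQL:
SELECT a.title, b.name AS agent
FROM tickets a
LEFT JOIN agents b ON a.agent_id = b.id

Result:
title          | agent
---------------+------
Slow page load | Ivan 
Stale cache    | NULL 
Missing icon   | Alice
Memory leak    | Ivan 
Wrong timezone | Ivan 
Crash on save  | NULL 


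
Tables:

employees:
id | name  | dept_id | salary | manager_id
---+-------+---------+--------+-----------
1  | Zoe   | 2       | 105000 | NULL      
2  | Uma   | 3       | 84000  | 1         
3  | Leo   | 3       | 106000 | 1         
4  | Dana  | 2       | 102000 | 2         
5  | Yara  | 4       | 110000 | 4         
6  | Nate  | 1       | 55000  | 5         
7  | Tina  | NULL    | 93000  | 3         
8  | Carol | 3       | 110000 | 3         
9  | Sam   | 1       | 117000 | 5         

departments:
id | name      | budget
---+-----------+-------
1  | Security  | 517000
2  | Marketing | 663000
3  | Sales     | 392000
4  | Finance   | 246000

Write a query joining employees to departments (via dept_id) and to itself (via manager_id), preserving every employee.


Two LEFT JOINs from the same base table employees: one to departments via dept_id, one to employees itself via manager_id. Both are LEFT so every employee is preserved.
Match against departments:
  - employee 1 (Zoe): dept_id=2 -> matches Marketing
  - employee 2 (Uma): dept_id=3 -> matches Sales
  - employee 3 (Leo): dept_id=3 -> matches Sales
  - employee 4 (Dana): dept_id=2 -> matches Marketing
  - employee 5 (Yara): dept_id=4 -> matches Finance
  - employee 6 (Nate): dept_id=1 -> matches Security
  - employee 7 (Tina): dept_id=NULL, no match -> kept with NULL
  - employee 8 (Carol): dept_id=3 -> matches Sales
  - employee 9 (Sam): dept_id=1 -> matches Security
Match against employees (self):
  - employee 1 (Zoe): manager_id=NULL -> NULL
  - employee 2 (Uma): manager_id=1 -> Zoe
  - employee 3 (Leo): manager_id=1 -> Zoe
  - employee 4 (Dana): manager_id=2 -> Uma
  - employee 5 (Yara): manager_id=4 -> Dana
  - employee 6 (Nate): manager_id=5 -> Yara
  - employee 7 (Tina): manager_id=3 -> Leo
  - employee 8 (Carol): manager_id=3 -> Leo
  - employee 9 (Sam): manager_id=5 -> Yara

SQL:
SELECT a.name, b.name AS department, c.name AS manager
FROM employees a
LEFT JOIN departments b ON a.dept_id = b.id
LEFT JOIN employees c ON a.manager_id = c.id

Result:
name  | department | manager
------+------------+--------
Zoe   | Marketing  | NULL   
Uma   | Sales      | Zoe    
Leo   | Sales      | Zoe    
Dana  | Marketing  | Uma    
Yara  | Finance    | Dana   
Nate  | Security   | Yara   
Tina  | NULL       | Leo    
Carol | Sales      | Leo    
Sam   | Security   | Yara   


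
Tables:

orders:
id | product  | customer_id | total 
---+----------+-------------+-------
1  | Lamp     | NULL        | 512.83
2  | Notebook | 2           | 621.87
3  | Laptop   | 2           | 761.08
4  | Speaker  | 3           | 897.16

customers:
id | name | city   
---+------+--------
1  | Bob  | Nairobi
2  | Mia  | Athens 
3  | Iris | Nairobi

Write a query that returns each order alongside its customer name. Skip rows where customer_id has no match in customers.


INNER JOIN keeps only orders rows whose customer_id matches an id in customers. Walk through each order:
  - order 1 (Lamp): customer_id=NULL, no match -> dropped
  - order 2 (Notebook): customer_id=2 -> matches Mia
  - order 3 (Laptop): customer_id=2 -> matches Mia
  - order 4 (Speaker): customer_id=3 -> matches Iris
So 1 of 4 rows is dropped.

SQL:
SELECT a.product, b.name AS customer
FROM orders a
INNER JOIN customers b ON a.customer_id = b.id

Result:
product  | customer
---------+---------
Notebook | Mia     
Laptop   | Mia     
Speaker  | Iris    


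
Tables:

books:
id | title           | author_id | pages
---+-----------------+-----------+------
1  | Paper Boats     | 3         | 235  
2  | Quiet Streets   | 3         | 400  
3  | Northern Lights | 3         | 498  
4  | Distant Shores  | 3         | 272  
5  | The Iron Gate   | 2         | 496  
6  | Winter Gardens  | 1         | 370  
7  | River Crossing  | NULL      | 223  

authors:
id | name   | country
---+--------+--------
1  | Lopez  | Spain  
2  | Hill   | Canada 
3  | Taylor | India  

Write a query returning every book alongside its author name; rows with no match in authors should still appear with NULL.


LEFT JOIN keeps every row from books (the left table); where author_id has no match in authors, the author columns become NULL. Walk through each book:
  - book 1 (Paper Boats): author_id=3 -> matches Taylor
  - book 2 (Quiet Streets): author_id=3 -> matches Taylor
  - book 3 (Northern Lights): author_id=3 -> matches Taylor
  - book 4 (Distant Shores): author_id=3 -> matches Taylor
  - book 5 (The Iron Gate): author_id=2 -> matches Hill
  - book 6 (Winter Gardens): author_id=1 -> matches Lopez
  - book 7 (River Crossing): author_id=NULL, no match -> kept with NULL
All 7 rows appear; 1 has NULL author.

SQL:
SELECT a.title, b.name AS author
FROM books a
LEFT JOIN authors b ON a.author_id = b.id

Result:
title           | author
----------------+-------
Paper Boats     | Taylor
Quiet Streets   | Taylor
Northern Lights | Taylor
Distant Shores  | Taylor
The Iron Gate   | Hill  
Winter Gardens  | Lopez 
River Crossing  | NULL  


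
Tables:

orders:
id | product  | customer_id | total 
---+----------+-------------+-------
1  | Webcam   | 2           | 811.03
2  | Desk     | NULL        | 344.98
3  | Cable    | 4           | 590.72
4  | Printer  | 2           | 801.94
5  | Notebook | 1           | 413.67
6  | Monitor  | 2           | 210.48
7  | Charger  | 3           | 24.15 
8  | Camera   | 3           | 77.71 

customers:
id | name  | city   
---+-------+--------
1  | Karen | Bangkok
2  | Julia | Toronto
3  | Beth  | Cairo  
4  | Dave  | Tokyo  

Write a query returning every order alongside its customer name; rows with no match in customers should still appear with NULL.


LEFT JOIN keeps every row from orders (the left table); where customer_id has no match in customers, the customer columns become NULL. Walk through each order:
  - order 1 (Webcam): customer_id=2 -> matches Julia
  - order 2 (Desk): customer_id=NULL, no match -> kept with NULL
  - order 3 (Cable): customer_id=4 -> matches Dave
  - order 4 (Printer): customer_id=2 -> matches Julia
  - order 5 (Notebook): customer_id=1 -> matches Karen
  - order 6 (Monitor): customer_id=2 -> matches Julia
  - order 7 (Charger): customer_id=3 -> matches Beth
  - order 8 (Camera): customer_id=3 -> matches Beth
All 8 rows appear; 1 has NULL customer.

SQL:
SELECT a.product, b.name AS customer
FROM orders a
LEFT JOIN customers b ON a.customer_id = b.id

Result:
product  | customer
---------+---------
Webcam   | Julia   
Desk     | NULL    
Cable    | Dave    
Printer  | Julia   
Notebook | Karen   
Monitor  | Julia   
Charger  | Beth    
Camera   | Beth    


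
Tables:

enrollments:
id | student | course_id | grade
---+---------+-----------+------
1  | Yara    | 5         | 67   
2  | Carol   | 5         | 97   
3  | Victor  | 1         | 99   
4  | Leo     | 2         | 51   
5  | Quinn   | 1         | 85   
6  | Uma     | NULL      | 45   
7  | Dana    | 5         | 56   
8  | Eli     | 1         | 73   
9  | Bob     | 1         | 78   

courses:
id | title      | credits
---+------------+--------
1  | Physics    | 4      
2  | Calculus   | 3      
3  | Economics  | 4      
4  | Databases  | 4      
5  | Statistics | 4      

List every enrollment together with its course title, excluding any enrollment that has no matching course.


INNER JOIN keeps only enrollments rows whose course_id matches an id in courses. Walk through each enrollment:
  - enrollment 1 (Yara): course_id=5 -> matches Statistics
  - enrollment 2 (Carol): course_id=5 -> matches Statistics
  - enrollment 3 (Victor): course_id=1 -> matches Physics
  - enrollment 4 (Leo): course_id=2 -> matches Calculus
  - enrollment 5 (Quinn): course_id=1 -> matches Physics
  - enrollment 6 (Uma): course_id=NULL, no match -> dropped
  - enrollment 7 (Dana): course_id=5 -> matches Statistics
  - enrollment 8 (Eli): course_id=1 -> matches Physics
  - enrollment 9 (Bob): course_id=1 -> matches Physics
So 1 of 9 rows is dropped.

SQL:
SELECT a.student, b.title AS course
FROM enrollments a
INNER JOIN courses b ON a.course_id = b.id

Result:
student | course    
--------+-----------
Yara    | Statistics
Carol   | Statistics
Victor  | Physics   
Leo     | Calculus  
Quinn   | Physics   
Dana    | Statistics
Eli     | Physics   
Bob     | Physics   


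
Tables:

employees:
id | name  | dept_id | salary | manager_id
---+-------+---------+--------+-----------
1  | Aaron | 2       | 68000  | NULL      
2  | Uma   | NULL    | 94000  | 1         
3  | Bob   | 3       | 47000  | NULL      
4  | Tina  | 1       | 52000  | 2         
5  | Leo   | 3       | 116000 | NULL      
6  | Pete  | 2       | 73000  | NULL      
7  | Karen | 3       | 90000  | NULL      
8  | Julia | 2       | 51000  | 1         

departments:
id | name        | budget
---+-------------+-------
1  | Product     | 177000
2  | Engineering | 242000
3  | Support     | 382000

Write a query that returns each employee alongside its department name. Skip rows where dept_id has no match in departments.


INNER JOIN keeps only employees rows whose dept_id matches an id in departments. Walk through each employee:
  - employee 1 (Aaron): dept_id=2 -> matches Engineering
  - employee 2 (Uma): dept_id=NULL, no match -> dropped
  - employee 3 (Bob): dept_id=3 -> matches Support
  - employee 4 (Tina): dept_id=1 -> matches Product
  - employee 5 (Leo): dept_id=3 -> matches Support
  - employee 6 (Pete): dept_id=2 -> matches Engineering
  - employee 7 (Karen): dept_id=3 -> matches Support
  - employee 8 (Julia): dept_id=2 -> matches Engineering
So 1 of 8 rows is dropped.

SQL:
SELECT a.name, b.name AS department
FROM employees a
INNER JOIN departments b ON a.dept_id = b.id

Result:
name  | department 
------+------------
Aaron | Engineering
Bob   | Support    
Tina  | Product    
Leo   | Support    
Pete  | Engineering
Karen | Support    
Julia | Engineering
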